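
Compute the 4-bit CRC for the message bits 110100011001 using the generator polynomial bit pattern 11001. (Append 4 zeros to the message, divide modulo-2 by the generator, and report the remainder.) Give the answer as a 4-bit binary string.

Append 4 zeros: 1101000110010000. Divide by 11001 (XOR where the leading bit is 1):
  pos 0: 11010 XOR 11001 = 00011
  pos 3: 11001 XOR 11001 = 00000
  pos 8: 10010 XOR 11001 = 01011
  pos 9: 10110 XOR 11001 = 01111
  pos 10: 11110 XOR 11001 = 00111
Remainder (last 4 bits) = 1110. This is the CRC / FCS.

1110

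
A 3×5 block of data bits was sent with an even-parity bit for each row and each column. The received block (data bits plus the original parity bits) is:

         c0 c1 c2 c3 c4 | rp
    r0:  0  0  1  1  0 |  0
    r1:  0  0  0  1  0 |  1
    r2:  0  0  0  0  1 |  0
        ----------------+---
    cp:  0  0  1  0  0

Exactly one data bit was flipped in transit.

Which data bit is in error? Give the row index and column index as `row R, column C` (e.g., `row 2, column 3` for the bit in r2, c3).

row 2, column 4

Recompute each row's even parity and compare to rp:
  r0: data parity 0, sent rp 0 → ok
  r1: data parity 1, sent rp 1 → ok
  r2: data parity 1, sent rp 0 → mismatch
Recompute each column's even parity and compare to cp:
  c0: data parity 0, sent cp 0 → ok
  c1: data parity 0, sent cp 0 → ok
  c2: data parity 1, sent cp 1 → ok
  c3: data parity 0, sent cp 0 → ok
  c4: data parity 1, sent cp 0 → mismatch
Exactly one row (r2) and one column (c4) fail → the flipped bit is at their intersection.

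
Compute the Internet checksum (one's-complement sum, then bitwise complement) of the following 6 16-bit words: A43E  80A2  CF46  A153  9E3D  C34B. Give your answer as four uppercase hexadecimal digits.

08FB

One's-complement addition (fold any carry out of bit 15 back into bit 0):
  0xA43E + 0x80A2 = 0x124E0 → wrap carry → 0x24E1
  0x24E1 + 0xCF46 = 0x0F427
  0xF427 + 0xA153 = 0x1957A → wrap carry → 0x957B
  0x957B + 0x9E3D = 0x133B8 → wrap carry → 0x33B9
  0x33B9 + 0xC34B = 0x0F704
One's-complement sum = 0xF704.
Checksum = ~0xF704 & 0xFFFF = 0x08FB.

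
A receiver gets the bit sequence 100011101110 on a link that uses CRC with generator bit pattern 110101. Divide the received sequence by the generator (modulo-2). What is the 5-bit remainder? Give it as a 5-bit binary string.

Modulo-2 division of 100011101110 by 110101:
  pos 0: 100011 XOR 110101 = 010110
  pos 1: 101101 XOR 110101 = 011000
  pos 2: 110000 XOR 110101 = 000101
  pos 5: 101111 XOR 110101 = 011010
  pos 6: 110100 XOR 110101 = 000001
Remainder = 00001 (nonzero — an error is detected).

00001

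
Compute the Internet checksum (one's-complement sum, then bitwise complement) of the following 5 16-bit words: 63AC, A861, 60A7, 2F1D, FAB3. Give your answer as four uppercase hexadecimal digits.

One's-complement addition (fold any carry out of bit 15 back into bit 0):
  0x63AC + 0xA861 = 0x10C0D → wrap carry → 0x0C0E
  0x0C0E + 0x60A7 = 0x06CB5
  0x6CB5 + 0x2F1D = 0x09BD2
  0x9BD2 + 0xFAB3 = 0x19685 → wrap carry → 0x9686
One's-complement sum = 0x9686.
Checksum = ~0x9686 & 0xFFFF = 0x6979.

6979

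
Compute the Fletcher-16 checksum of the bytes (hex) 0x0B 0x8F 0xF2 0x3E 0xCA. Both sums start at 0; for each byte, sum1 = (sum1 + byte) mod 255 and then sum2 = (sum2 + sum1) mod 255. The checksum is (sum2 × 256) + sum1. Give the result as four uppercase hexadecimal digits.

9596

Running sums (mod 255):
  after byte 0 (0x0B): sum1=11, sum2=11
  after byte 1 (0x8F): sum1=154, sum2=165
  after byte 2 (0xF2): sum1=141, sum2=51
  after byte 3 (0x3E): sum1=203, sum2=254
  after byte 4 (0xCA): sum1=150, sum2=149
Checksum = sum2·256 + sum1 = 149·256 + 150 = 38294 = 0x9596.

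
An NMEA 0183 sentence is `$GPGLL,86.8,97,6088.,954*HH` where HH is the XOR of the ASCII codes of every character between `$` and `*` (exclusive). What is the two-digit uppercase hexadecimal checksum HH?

XOR the ASCII codes of the payload characters:
  'G' = 0x47 → acc = 0x47
  'P' = 0x50 → acc = 0x17
  'G' = 0x47 → acc = 0x50
  'L' = 0x4C → acc = 0x1C
  'L' = 0x4C → acc = 0x50
  ',' = 0x2C → acc = 0x7C
  '8' = 0x38 → acc = 0x44
  '6' = 0x36 → acc = 0x72
  '.' = 0x2E → acc = 0x5C
  '8' = 0x38 → acc = 0x64
  ',' = 0x2C → acc = 0x48
  '9' = 0x39 → acc = 0x71
  '7' = 0x37 → acc = 0x46
  ',' = 0x2C → acc = 0x6A
  '6' = 0x36 → acc = 0x5C
  '0' = 0x30 → acc = 0x6C
  '8' = 0x38 → acc = 0x54
  '8' = 0x38 → acc = 0x6C
  '.' = 0x2E → acc = 0x42
  ',' = 0x2C → acc = 0x6E
  '9' = 0x39 → acc = 0x57
  '5' = 0x35 → acc = 0x62
  '4' = 0x34 → acc = 0x56
Checksum = 0x56.

56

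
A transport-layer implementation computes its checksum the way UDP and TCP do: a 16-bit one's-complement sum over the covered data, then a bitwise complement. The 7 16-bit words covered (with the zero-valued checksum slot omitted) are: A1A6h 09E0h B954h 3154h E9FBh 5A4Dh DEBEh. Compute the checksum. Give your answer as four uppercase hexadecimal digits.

One's-complement addition (fold any carry out of bit 15 back into bit 0):
  0xA1A6 + 0x09E0 = 0x0AB86
  0xAB86 + 0xB954 = 0x164DA → wrap carry → 0x64DB
  0x64DB + 0x3154 = 0x0962F
  0x962F + 0xE9FB = 0x1802A → wrap carry → 0x802B
  0x802B + 0x5A4D = 0x0DA78
  0xDA78 + 0xDEBE = 0x1B936 → wrap carry → 0xB937
One's-complement sum = 0xB937.
Checksum = ~0xB937 & 0xFFFF = 0x46C8.

46C8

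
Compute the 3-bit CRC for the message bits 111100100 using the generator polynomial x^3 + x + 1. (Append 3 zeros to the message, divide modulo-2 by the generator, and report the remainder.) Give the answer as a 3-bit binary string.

Append 3 zeros: 111100100000. Divide by 1011 (XOR where the leading bit is 1):
  pos 0: 1111 XOR 1011 = 0100
  pos 1: 1000 XOR 1011 = 0011
  pos 3: 1101 XOR 1011 = 0110
  pos 4: 1100 XOR 1011 = 0111
  pos 5: 1110 XOR 1011 = 0101
  pos 6: 1010 XOR 1011 = 0001
Remainder (last 3 bits) = 100. This is the CRC / FCS.

100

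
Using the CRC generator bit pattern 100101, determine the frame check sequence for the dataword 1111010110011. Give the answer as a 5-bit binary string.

Append 5 zeros: 111101011001100000. Divide by 100101 (XOR where the leading bit is 1):
  pos 0: 111101 XOR 100101 = 011000
  pos 1: 110000 XOR 100101 = 010101
  pos 2: 101011 XOR 100101 = 001110
  pos 4: 111010 XOR 100101 = 011111
  pos 5: 111110 XOR 100101 = 011011
  pos 6: 110111 XOR 100101 = 010010
  pos 7: 100101 XOR 100101 = 000000
Remainder (last 5 bits) = 00000. This is the CRC / FCS.

00000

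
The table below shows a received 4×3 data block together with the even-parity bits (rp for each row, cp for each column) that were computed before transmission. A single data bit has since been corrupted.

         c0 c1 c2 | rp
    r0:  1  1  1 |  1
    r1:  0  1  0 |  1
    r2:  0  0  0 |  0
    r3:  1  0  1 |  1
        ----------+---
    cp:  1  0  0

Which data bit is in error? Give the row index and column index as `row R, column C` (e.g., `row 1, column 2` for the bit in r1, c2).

Recompute each row's even parity and compare to rp:
  r0: data parity 1, sent rp 1 → ok
  r1: data parity 1, sent rp 1 → ok
  r2: data parity 0, sent rp 0 → ok
  r3: data parity 0, sent rp 1 → mismatch
Recompute each column's even parity and compare to cp:
  c0: data parity 0, sent cp 1 → mismatch
  c1: data parity 0, sent cp 0 → ok
  c2: data parity 0, sent cp 0 → ok
Exactly one row (r3) and one column (c0) fail → the flipped bit is at their intersection.

row 3, column 0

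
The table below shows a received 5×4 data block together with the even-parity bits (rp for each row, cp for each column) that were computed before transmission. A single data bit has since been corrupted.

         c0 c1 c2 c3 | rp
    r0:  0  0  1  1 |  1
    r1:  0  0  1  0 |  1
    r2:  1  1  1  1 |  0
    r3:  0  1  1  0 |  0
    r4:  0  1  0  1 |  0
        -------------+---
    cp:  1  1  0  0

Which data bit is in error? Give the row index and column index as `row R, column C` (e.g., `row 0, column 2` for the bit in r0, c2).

row 0, column 3

Recompute each row's even parity and compare to rp:
  r0: data parity 0, sent rp 1 → mismatch
  r1: data parity 1, sent rp 1 → ok
  r2: data parity 0, sent rp 0 → ok
  r3: data parity 0, sent rp 0 → ok
  r4: data parity 0, sent rp 0 → ok
Recompute each column's even parity and compare to cp:
  c0: data parity 1, sent cp 1 → ok
  c1: data parity 1, sent cp 1 → ok
  c2: data parity 0, sent cp 0 → ok
  c3: data parity 1, sent cp 0 → mismatch
Exactly one row (r0) and one column (c3) fail → the flipped bit is at their intersection.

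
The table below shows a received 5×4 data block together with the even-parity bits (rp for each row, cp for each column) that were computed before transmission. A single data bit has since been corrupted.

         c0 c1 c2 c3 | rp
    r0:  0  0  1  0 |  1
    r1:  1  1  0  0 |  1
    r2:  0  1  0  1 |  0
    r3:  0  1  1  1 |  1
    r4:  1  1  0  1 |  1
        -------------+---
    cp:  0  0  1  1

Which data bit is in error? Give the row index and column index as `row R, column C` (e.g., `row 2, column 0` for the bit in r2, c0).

Recompute each row's even parity and compare to rp:
  r0: data parity 1, sent rp 1 → ok
  r1: data parity 0, sent rp 1 → mismatch
  r2: data parity 0, sent rp 0 → ok
  r3: data parity 1, sent rp 1 → ok
  r4: data parity 1, sent rp 1 → ok
Recompute each column's even parity and compare to cp:
  c0: data parity 0, sent cp 0 → ok
  c1: data parity 0, sent cp 0 → ok
  c2: data parity 0, sent cp 1 → mismatch
  c3: data parity 1, sent cp 1 → ok
Exactly one row (r1) and one column (c2) fail → the flipped bit is at their intersection.

row 1, column 2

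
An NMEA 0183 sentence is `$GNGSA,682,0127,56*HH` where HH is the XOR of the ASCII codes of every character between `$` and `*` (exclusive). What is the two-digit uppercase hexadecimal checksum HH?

XOR the ASCII codes of the payload characters:
  'G' = 0x47 → acc = 0x47
  'N' = 0x4E → acc = 0x09
  'G' = 0x47 → acc = 0x4E
  'S' = 0x53 → acc = 0x1D
  'A' = 0x41 → acc = 0x5C
  ',' = 0x2C → acc = 0x70
  '6' = 0x36 → acc = 0x46
  '8' = 0x38 → acc = 0x7E
  '2' = 0x32 → acc = 0x4C
  ',' = 0x2C → acc = 0x60
  '0' = 0x30 → acc = 0x50
  '1' = 0x31 → acc = 0x61
  '2' = 0x32 → acc = 0x53
  '7' = 0x37 → acc = 0x64
  ',' = 0x2C → acc = 0x48
  '5' = 0x35 → acc = 0x7D
  '6' = 0x36 → acc = 0x4B
Checksum = 0x4B.

4B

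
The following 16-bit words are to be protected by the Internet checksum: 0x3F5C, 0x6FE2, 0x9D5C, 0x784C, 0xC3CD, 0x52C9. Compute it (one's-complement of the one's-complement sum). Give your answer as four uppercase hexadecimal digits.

One's-complement addition (fold any carry out of bit 15 back into bit 0):
  0x3F5C + 0x6FE2 = 0x0AF3E
  0xAF3E + 0x9D5C = 0x14C9A → wrap carry → 0x4C9B
  0x4C9B + 0x784C = 0x0C4E7
  0xC4E7 + 0xC3CD = 0x188B4 → wrap carry → 0x88B5
  0x88B5 + 0x52C9 = 0x0DB7E
One's-complement sum = 0xDB7E.
Checksum = ~0xDB7E & 0xFFFF = 0x2481.

2481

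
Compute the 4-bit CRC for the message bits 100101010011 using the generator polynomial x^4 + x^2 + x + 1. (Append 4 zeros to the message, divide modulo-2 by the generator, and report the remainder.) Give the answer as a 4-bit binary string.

1111

Append 4 zeros: 1001010100110000. Divide by 10111 (XOR where the leading bit is 1):
  pos 0: 10010 XOR 10111 = 00101
  pos 2: 10110 XOR 10111 = 00001
  pos 6: 11001 XOR 10111 = 01110
  pos 7: 11101 XOR 10111 = 01010
  pos 8: 10100 XOR 10111 = 00011
  pos 11: 11000 XOR 10111 = 01111
Remainder (last 4 bits) = 1111. This is the CRC / FCS.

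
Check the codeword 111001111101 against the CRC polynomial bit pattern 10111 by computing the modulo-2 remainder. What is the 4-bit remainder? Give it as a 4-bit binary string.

0100

Modulo-2 division of 111001111101 by 10111:
  pos 0: 11100 XOR 10111 = 01011
  pos 1: 10111 XOR 10111 = 00000
  pos 6: 11110 XOR 10111 = 01001
  pos 7: 10011 XOR 10111 = 00100
Remainder = 0100 (nonzero — an error is detected).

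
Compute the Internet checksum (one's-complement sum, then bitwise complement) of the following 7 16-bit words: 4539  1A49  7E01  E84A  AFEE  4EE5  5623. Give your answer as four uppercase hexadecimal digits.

One's-complement addition (fold any carry out of bit 15 back into bit 0):
  0x4539 + 0x1A49 = 0x05F82
  0x5F82 + 0x7E01 = 0x0DD83
  0xDD83 + 0xE84A = 0x1C5CD → wrap carry → 0xC5CE
  0xC5CE + 0xAFEE = 0x175BC → wrap carry → 0x75BD
  0x75BD + 0x4EE5 = 0x0C4A2
  0xC4A2 + 0x5623 = 0x11AC5 → wrap carry → 0x1AC6
One's-complement sum = 0x1AC6.
Checksum = ~0x1AC6 & 0xFFFF = 0xE539.

E539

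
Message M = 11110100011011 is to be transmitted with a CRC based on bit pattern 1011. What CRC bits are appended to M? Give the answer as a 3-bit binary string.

101

Append 3 zeros: 11110100011011000. Divide by 1011 (XOR where the leading bit is 1):
  pos 0: 1111 XOR 1011 = 0100
  pos 1: 1000 XOR 1011 = 0011
  pos 3: 1110 XOR 1011 = 0101
  pos 4: 1010 XOR 1011 = 0001
  pos 7: 1011 XOR 1011 = 0000
  pos 12: 1100 XOR 1011 = 0111
  pos 13: 1110 XOR 1011 = 0101
Remainder (last 3 bits) = 101. This is the CRC / FCS.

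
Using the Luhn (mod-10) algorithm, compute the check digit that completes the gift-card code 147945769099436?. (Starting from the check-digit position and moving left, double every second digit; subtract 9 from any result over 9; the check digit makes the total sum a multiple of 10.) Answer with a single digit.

5

Partial digits right→left: 6 3 4 9 9 0 9 6 7 5 4 9 7 4 1
Double every second digit counting from the check-digit position (so the 1st, 3rd, 5th, ... of the partial from the right).
  doubled (with −9 where >9): 3 8 9 9 5 8 5 2 → sum 49
  kept as-is: 3 9 0 6 5 9 4 → sum 36
Total = 49 + 36 = 85.
Check digit = (10 − (85 mod 10)) mod 10 = 5.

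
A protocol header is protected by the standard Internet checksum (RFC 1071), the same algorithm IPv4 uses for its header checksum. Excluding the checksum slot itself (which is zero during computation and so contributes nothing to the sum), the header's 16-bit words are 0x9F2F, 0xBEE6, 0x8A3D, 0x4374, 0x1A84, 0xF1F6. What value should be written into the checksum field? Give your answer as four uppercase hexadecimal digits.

One's-complement addition (fold any carry out of bit 15 back into bit 0):
  0x9F2F + 0xBEE6 = 0x15E15 → wrap carry → 0x5E16
  0x5E16 + 0x8A3D = 0x0E853
  0xE853 + 0x4374 = 0x12BC7 → wrap carry → 0x2BC8
  0x2BC8 + 0x1A84 = 0x0464C
  0x464C + 0xF1F6 = 0x13842 → wrap carry → 0x3843
One's-complement sum = 0x3843.
Checksum = ~0x3843 & 0xFFFF = 0xC7BC.

C7BC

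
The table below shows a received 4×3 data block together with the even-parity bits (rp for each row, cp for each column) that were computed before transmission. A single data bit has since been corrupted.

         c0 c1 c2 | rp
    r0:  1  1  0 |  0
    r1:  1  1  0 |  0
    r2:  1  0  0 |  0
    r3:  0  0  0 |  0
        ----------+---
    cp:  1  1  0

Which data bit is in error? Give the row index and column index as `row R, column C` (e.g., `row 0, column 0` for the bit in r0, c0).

Recompute each row's even parity and compare to rp:
  r0: data parity 0, sent rp 0 → ok
  r1: data parity 0, sent rp 0 → ok
  r2: data parity 1, sent rp 0 → mismatch
  r3: data parity 0, sent rp 0 → ok
Recompute each column's even parity and compare to cp:
  c0: data parity 1, sent cp 1 → ok
  c1: data parity 0, sent cp 1 → mismatch
  c2: data parity 0, sent cp 0 → ok
Exactly one row (r2) and one column (c1) fail → the flipped bit is at their intersection.

row 2, column 1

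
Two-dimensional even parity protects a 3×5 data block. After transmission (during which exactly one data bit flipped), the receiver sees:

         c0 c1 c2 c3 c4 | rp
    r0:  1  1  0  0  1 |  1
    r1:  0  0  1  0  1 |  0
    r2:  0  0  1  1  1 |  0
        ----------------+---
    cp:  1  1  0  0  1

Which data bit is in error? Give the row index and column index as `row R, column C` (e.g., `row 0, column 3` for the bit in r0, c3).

Recompute each row's even parity and compare to rp:
  r0: data parity 1, sent rp 1 → ok
  r1: data parity 0, sent rp 0 → ok
  r2: data parity 1, sent rp 0 → mismatch
Recompute each column's even parity and compare to cp:
  c0: data parity 1, sent cp 1 → ok
  c1: data parity 1, sent cp 1 → ok
  c2: data parity 0, sent cp 0 → ok
  c3: data parity 1, sent cp 0 → mismatch
  c4: data parity 1, sent cp 1 → ok
Exactly one row (r2) and one column (c3) fail → the flipped bit is at their intersection.

row 2, column 3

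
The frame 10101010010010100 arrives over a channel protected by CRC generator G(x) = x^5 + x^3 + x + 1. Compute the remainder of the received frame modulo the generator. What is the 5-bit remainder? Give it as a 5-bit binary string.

Modulo-2 division of 10101010010010100 by 101011:
  pos 0: 101010 XOR 101011 = 000001
  pos 5: 110010 XOR 101011 = 011001
  pos 6: 110010 XOR 101011 = 011001
  pos 7: 110011 XOR 101011 = 011000
  pos 8: 110000 XOR 101011 = 011011
  pos 9: 110111 XOR 101011 = 011100
  pos 10: 111000 XOR 101011 = 010011
  pos 11: 100110 XOR 101011 = 001101
Remainder = 01101 (nonzero — an error is detected).

01101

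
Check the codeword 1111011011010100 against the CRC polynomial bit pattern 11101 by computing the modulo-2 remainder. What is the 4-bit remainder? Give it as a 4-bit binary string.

0000

Modulo-2 division of 1111011011010100 by 11101:
  pos 0: 11110 XOR 11101 = 00011
  pos 3: 11110 XOR 11101 = 00011
  pos 6: 11110 XOR 11101 = 00011
  pos 9: 11101 XOR 11101 = 00000
Remainder = 0000 (zero — the frame passes the CRC check).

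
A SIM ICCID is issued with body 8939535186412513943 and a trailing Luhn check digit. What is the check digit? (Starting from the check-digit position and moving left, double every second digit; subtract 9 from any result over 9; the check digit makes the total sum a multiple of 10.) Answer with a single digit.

Partial digits right→left: 3 4 9 3 1 5 2 1 4 6 8 1 5 3 5 9 3 9 8
Double every second digit counting from the check-digit position (so the 1st, 3rd, 5th, ... of the partial from the right).
  doubled (with −9 where >9): 6 9 2 4 8 7 1 1 6 7 → sum 51
  kept as-is: 4 3 5 1 6 1 3 9 9 → sum 41
Total = 51 + 41 = 92.
Check digit = (10 − (92 mod 10)) mod 10 = 8.

8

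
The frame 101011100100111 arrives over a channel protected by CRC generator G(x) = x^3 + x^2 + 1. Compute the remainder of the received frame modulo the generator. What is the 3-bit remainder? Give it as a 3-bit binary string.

Modulo-2 division of 101011100100111 by 1101:
  pos 0: 1010 XOR 1101 = 0111
  pos 1: 1111 XOR 1101 = 0010
  pos 3: 1011 XOR 1101 = 0110
  pos 4: 1100 XOR 1101 = 0001
  pos 7: 1010 XOR 1101 = 0111
  pos 8: 1110 XOR 1101 = 0011
  pos 10: 1111 XOR 1101 = 0010
Remainder = 101 (nonzero — an error is detected).

101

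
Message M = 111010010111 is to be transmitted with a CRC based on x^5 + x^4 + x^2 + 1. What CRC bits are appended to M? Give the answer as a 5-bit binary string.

11101

Append 5 zeros: 11101001011100000. Divide by 110101 (XOR where the leading bit is 1):
  pos 0: 111010 XOR 110101 = 001111
  pos 2: 111101 XOR 110101 = 001000
  pos 4: 100001 XOR 110101 = 010100
  pos 5: 101001 XOR 110101 = 011100
  pos 6: 111001 XOR 110101 = 001100
  pos 8: 110000 XOR 110101 = 000101
  pos 11: 101000 XOR 110101 = 011101
Remainder (last 5 bits) = 11101. This is the CRC / FCS.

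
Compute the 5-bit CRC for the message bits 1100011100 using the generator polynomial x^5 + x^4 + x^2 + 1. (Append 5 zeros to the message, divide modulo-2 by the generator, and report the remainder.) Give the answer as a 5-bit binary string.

Append 5 zeros: 110001110000000. Divide by 110101 (XOR where the leading bit is 1):
  pos 0: 110001 XOR 110101 = 000100
  pos 3: 100110 XOR 110101 = 010011
  pos 4: 100110 XOR 110101 = 010011
  pos 5: 100110 XOR 110101 = 010011
  pos 6: 100110 XOR 110101 = 010011
  pos 7: 100110 XOR 110101 = 010011
  pos 8: 100110 XOR 110101 = 010011
  pos 9: 100110 XOR 110101 = 010011
Remainder (last 5 bits) = 10011. This is the CRC / FCS.

10011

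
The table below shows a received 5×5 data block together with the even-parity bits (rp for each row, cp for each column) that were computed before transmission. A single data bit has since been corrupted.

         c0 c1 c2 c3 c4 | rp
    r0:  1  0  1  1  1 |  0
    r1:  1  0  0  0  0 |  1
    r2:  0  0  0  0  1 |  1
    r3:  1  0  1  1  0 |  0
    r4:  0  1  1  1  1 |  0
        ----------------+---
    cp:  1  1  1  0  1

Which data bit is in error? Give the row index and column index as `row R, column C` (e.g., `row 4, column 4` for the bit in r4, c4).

row 3, column 3

Recompute each row's even parity and compare to rp:
  r0: data parity 0, sent rp 0 → ok
  r1: data parity 1, sent rp 1 → ok
  r2: data parity 1, sent rp 1 → ok
  r3: data parity 1, sent rp 0 → mismatch
  r4: data parity 0, sent rp 0 → ok
Recompute each column's even parity and compare to cp:
  c0: data parity 1, sent cp 1 → ok
  c1: data parity 1, sent cp 1 → ok
  c2: data parity 1, sent cp 1 → ok
  c3: data parity 1, sent cp 0 → mismatch
  c4: data parity 1, sent cp 1 → ok
Exactly one row (r3) and one column (c3) fail → the flipped bit is at their intersection.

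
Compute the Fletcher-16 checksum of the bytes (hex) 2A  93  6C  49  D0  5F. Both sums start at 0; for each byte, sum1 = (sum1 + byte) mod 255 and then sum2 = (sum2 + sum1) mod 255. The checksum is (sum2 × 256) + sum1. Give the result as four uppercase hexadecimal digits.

6DA3

Running sums (mod 255):
  after byte 0 (2A): sum1=42, sum2=42
  after byte 1 (93): sum1=189, sum2=231
  after byte 2 (6C): sum1=42, sum2=18
  after byte 3 (49): sum1=115, sum2=133
  after byte 4 (D0): sum1=68, sum2=201
  after byte 5 (5F): sum1=163, sum2=109
Checksum = sum2·256 + sum1 = 109·256 + 163 = 28067 = 0x6DA3.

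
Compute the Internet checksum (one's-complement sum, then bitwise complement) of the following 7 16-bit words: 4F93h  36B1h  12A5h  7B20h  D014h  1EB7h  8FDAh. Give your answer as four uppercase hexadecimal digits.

One's-complement addition (fold any carry out of bit 15 back into bit 0):
  0x4F93 + 0x36B1 = 0x08644
  0x8644 + 0x12A5 = 0x098E9
  0x98E9 + 0x7B20 = 0x11409 → wrap carry → 0x140A
  0x140A + 0xD014 = 0x0E41E
  0xE41E + 0x1EB7 = 0x102D5 → wrap carry → 0x02D6
  0x02D6 + 0x8FDA = 0x092B0
One's-complement sum = 0x92B0.
Checksum = ~0x92B0 & 0xFFFF = 0x6D4F.

6D4F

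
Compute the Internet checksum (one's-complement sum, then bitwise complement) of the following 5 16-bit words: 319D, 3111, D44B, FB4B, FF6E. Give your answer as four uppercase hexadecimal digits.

CE4A

One's-complement addition (fold any carry out of bit 15 back into bit 0):
  0x319D + 0x3111 = 0x062AE
  0x62AE + 0xD44B = 0x136F9 → wrap carry → 0x36FA
  0x36FA + 0xFB4B = 0x13245 → wrap carry → 0x3246
  0x3246 + 0xFF6E = 0x131B4 → wrap carry → 0x31B5
One's-complement sum = 0x31B5.
Checksum = ~0x31B5 & 0xFFFF = 0xCE4A.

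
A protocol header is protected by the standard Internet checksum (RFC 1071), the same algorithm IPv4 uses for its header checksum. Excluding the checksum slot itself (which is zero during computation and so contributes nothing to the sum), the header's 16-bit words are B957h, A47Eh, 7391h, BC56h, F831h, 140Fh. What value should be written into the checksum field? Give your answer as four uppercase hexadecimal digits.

One's-complement addition (fold any carry out of bit 15 back into bit 0):
  0xB957 + 0xA47E = 0x15DD5 → wrap carry → 0x5DD6
  0x5DD6 + 0x7391 = 0x0D167
  0xD167 + 0xBC56 = 0x18DBD → wrap carry → 0x8DBE
  0x8DBE + 0xF831 = 0x185EF → wrap carry → 0x85F0
  0x85F0 + 0x140F = 0x099FF
One's-complement sum = 0x99FF.
Checksum = ~0x99FF & 0xFFFF = 0x6600.

6600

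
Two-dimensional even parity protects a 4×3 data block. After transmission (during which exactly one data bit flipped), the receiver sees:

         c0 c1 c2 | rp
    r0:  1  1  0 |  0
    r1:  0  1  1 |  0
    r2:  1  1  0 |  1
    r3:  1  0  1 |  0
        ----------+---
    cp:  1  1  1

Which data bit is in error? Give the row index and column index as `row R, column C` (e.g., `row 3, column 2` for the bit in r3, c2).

Recompute each row's even parity and compare to rp:
  r0: data parity 0, sent rp 0 → ok
  r1: data parity 0, sent rp 0 → ok
  r2: data parity 0, sent rp 1 → mismatch
  r3: data parity 0, sent rp 0 → ok
Recompute each column's even parity and compare to cp:
  c0: data parity 1, sent cp 1 → ok
  c1: data parity 1, sent cp 1 → ok
  c2: data parity 0, sent cp 1 → mismatch
Exactly one row (r2) and one column (c2) fail → the flipped bit is at their intersection.

row 2, column 2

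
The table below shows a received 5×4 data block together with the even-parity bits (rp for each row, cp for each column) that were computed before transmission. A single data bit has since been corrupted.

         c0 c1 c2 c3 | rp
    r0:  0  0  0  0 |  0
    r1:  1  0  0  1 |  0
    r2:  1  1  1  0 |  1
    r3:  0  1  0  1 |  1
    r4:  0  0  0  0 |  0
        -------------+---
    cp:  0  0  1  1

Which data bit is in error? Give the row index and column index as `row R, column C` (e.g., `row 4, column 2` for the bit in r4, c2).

row 3, column 3

Recompute each row's even parity and compare to rp:
  r0: data parity 0, sent rp 0 → ok
  r1: data parity 0, sent rp 0 → ok
  r2: data parity 1, sent rp 1 → ok
  r3: data parity 0, sent rp 1 → mismatch
  r4: data parity 0, sent rp 0 → ok
Recompute each column's even parity and compare to cp:
  c0: data parity 0, sent cp 0 → ok
  c1: data parity 0, sent cp 0 → ok
  c2: data parity 1, sent cp 1 → ok
  c3: data parity 0, sent cp 1 → mismatch
Exactly one row (r3) and one column (c3) fail → the flipped bit is at their intersection.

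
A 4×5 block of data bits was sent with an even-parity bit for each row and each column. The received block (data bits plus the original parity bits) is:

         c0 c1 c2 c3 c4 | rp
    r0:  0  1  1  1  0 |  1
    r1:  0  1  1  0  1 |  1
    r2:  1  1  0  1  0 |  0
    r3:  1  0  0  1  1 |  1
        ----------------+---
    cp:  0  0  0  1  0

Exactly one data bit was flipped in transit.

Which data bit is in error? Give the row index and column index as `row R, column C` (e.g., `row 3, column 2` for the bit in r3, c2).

row 2, column 1

Recompute each row's even parity and compare to rp:
  r0: data parity 1, sent rp 1 → ok
  r1: data parity 1, sent rp 1 → ok
  r2: data parity 1, sent rp 0 → mismatch
  r3: data parity 1, sent rp 1 → ok
Recompute each column's even parity and compare to cp:
  c0: data parity 0, sent cp 0 → ok
  c1: data parity 1, sent cp 0 → mismatch
  c2: data parity 0, sent cp 0 → ok
  c3: data parity 1, sent cp 1 → ok
  c4: data parity 0, sent cp 0 → ok
Exactly one row (r2) and one column (c1) fail → the flipped bit is at their intersection.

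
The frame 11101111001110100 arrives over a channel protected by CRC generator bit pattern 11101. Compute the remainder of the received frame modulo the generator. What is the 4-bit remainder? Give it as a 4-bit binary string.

Modulo-2 division of 11101111001110100 by 11101:
  pos 0: 11101 XOR 11101 = 00000
  pos 5: 11100 XOR 11101 = 00001
  pos 9: 11110 XOR 11101 = 00011
  pos 12: 11100 XOR 11101 = 00001
Remainder = 0001 (nonzero — an error is detected).

0001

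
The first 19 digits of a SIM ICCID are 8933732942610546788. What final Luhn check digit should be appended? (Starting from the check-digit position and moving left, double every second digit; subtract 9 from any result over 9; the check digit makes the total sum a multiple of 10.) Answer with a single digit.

Partial digits right→left: 8 8 7 6 4 5 0 1 6 2 4 9 2 3 7 3 3 9 8
Double every second digit counting from the check-digit position (so the 1st, 3rd, 5th, ... of the partial from the right).
  doubled (with −9 where >9): 7 5 8 0 3 8 4 5 6 7 → sum 53
  kept as-is: 8 6 5 1 2 9 3 3 9 → sum 46
Total = 53 + 46 = 99.
Check digit = (10 − (99 mod 10)) mod 10 = 1.

1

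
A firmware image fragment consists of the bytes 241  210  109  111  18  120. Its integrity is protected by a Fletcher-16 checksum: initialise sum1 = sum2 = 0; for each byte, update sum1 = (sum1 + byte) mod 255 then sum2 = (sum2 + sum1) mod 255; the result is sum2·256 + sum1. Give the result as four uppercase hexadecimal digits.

6A2C

Running sums (mod 255):
  after byte 0 (241): sum1=241, sum2=241
  after byte 1 (210): sum1=196, sum2=182
  after byte 2 (109): sum1=50, sum2=232
  after byte 3 (111): sum1=161, sum2=138
  after byte 4 (18): sum1=179, sum2=62
  after byte 5 (120): sum1=44, sum2=106
Checksum = sum2·256 + sum1 = 106·256 + 44 = 27180 = 0x6A2C.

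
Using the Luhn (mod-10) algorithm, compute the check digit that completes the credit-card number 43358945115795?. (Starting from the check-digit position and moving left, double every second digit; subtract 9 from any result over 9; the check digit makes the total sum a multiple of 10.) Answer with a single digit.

1

Partial digits right→left: 5 9 7 5 1 1 5 4 9 8 5 3 3 4
Double every second digit counting from the check-digit position (so the 1st, 3rd, 5th, ... of the partial from the right).
  doubled (with −9 where >9): 1 5 2 1 9 1 6 → sum 25
  kept as-is: 9 5 1 4 8 3 4 → sum 34
Total = 25 + 34 = 59.
Check digit = (10 − (59 mod 10)) mod 10 = 1.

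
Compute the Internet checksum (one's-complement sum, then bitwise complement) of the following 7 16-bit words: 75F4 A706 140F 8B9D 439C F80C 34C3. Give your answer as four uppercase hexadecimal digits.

One's-complement addition (fold any carry out of bit 15 back into bit 0):
  0x75F4 + 0xA706 = 0x11CFA → wrap carry → 0x1CFB
  0x1CFB + 0x140F = 0x0310A
  0x310A + 0x8B9D = 0x0BCA7
  0xBCA7 + 0x439C = 0x10043 → wrap carry → 0x0044
  0x0044 + 0xF80C = 0x0F850
  0xF850 + 0x34C3 = 0x12D13 → wrap carry → 0x2D14
One's-complement sum = 0x2D14.
Checksum = ~0x2D14 & 0xFFFF = 0xD2EB.

D2EB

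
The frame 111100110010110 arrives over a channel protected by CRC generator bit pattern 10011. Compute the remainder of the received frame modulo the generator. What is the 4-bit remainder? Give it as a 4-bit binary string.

1110

Modulo-2 division of 111100110010110 by 10011:
  pos 0: 11110 XOR 10011 = 01101
  pos 1: 11010 XOR 10011 = 01001
  pos 2: 10011 XOR 10011 = 00000
  pos 7: 10010 XOR 10011 = 00001
Remainder = 1110 (nonzero — an error is detected).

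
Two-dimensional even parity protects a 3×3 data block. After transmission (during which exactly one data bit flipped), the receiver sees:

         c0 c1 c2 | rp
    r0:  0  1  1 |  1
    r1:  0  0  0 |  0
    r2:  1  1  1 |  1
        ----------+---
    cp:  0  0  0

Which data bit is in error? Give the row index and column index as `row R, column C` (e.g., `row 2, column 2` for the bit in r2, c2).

Recompute each row's even parity and compare to rp:
  r0: data parity 0, sent rp 1 → mismatch
  r1: data parity 0, sent rp 0 → ok
  r2: data parity 1, sent rp 1 → ok
Recompute each column's even parity and compare to cp:
  c0: data parity 1, sent cp 0 → mismatch
  c1: data parity 0, sent cp 0 → ok
  c2: data parity 0, sent cp 0 → ok
Exactly one row (r0) and one column (c0) fail → the flipped bit is at their intersection.

row 0, column 0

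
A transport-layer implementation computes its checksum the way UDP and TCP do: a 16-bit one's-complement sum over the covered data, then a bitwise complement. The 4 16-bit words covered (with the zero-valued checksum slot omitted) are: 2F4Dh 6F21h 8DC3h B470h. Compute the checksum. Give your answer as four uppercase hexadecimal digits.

1F5D

One's-complement addition (fold any carry out of bit 15 back into bit 0):
  0x2F4D + 0x6F21 = 0x09E6E
  0x9E6E + 0x8DC3 = 0x12C31 → wrap carry → 0x2C32
  0x2C32 + 0xB470 = 0x0E0A2
One's-complement sum = 0xE0A2.
Checksum = ~0xE0A2 & 0xFFFF = 0x1F5D.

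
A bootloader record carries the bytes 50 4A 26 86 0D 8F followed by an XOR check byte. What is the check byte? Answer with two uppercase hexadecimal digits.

38

XOR the bytes together:
  start with 0x50
  0x50 ⊕ 0x4A = 0x1A
  0x1A ⊕ 0x26 = 0x3C
  0x3C ⊕ 0x86 = 0xBA
  0xBA ⊕ 0x0D = 0xB7
  0xB7 ⊕ 0x8F = 0x38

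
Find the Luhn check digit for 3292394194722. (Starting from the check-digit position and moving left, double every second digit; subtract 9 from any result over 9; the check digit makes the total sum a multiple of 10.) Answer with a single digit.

Partial digits right→left: 2 2 7 4 9 1 4 9 3 2 9 2 3
Double every second digit counting from the check-digit position (so the 1st, 3rd, 5th, ... of the partial from the right).
  doubled (with −9 where >9): 4 5 9 8 6 9 6 → sum 47
  kept as-is: 2 4 1 9 2 2 → sum 20
Total = 47 + 20 = 67.
Check digit = (10 − (67 mod 10)) mod 10 = 3.

3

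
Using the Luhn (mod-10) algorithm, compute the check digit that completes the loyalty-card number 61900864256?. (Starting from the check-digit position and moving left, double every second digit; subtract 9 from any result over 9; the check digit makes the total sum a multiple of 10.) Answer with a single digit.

Partial digits right→left: 6 5 2 4 6 8 0 0 9 1 6
Double every second digit counting from the check-digit position (so the 1st, 3rd, 5th, ... of the partial from the right).
  doubled (with −9 where >9): 3 4 3 0 9 3 → sum 22
  kept as-is: 5 4 8 0 1 → sum 18
Total = 22 + 18 = 40.
Check digit = (10 − (40 mod 10)) mod 10 = 0.

0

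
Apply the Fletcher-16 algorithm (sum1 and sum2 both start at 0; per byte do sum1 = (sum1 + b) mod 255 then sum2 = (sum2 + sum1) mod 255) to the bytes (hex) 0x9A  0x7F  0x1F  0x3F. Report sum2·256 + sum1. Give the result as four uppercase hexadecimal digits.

6678

Running sums (mod 255):
  after byte 0 (0x9A): sum1=154, sum2=154
  after byte 1 (0x7F): sum1=26, sum2=180
  after byte 2 (0x1F): sum1=57, sum2=237
  after byte 3 (0x3F): sum1=120, sum2=102
Checksum = sum2·256 + sum1 = 102·256 + 120 = 26232 = 0x6678.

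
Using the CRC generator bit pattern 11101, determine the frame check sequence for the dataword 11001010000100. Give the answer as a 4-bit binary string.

Append 4 zeros: 110010100001000000. Divide by 11101 (XOR where the leading bit is 1):
  pos 0: 11001 XOR 11101 = 00100
  pos 2: 10001 XOR 11101 = 01100
  pos 3: 11000 XOR 11101 = 00101
  pos 5: 10100 XOR 11101 = 01001
  pos 6: 10010 XOR 11101 = 01111
  pos 7: 11111 XOR 11101 = 00010
  pos 10: 10000 XOR 11101 = 01101
  pos 11: 11010 XOR 11101 = 00111
  pos 13: 11100 XOR 11101 = 00001
Remainder (last 4 bits) = 0001. This is the CRC / FCS.

0001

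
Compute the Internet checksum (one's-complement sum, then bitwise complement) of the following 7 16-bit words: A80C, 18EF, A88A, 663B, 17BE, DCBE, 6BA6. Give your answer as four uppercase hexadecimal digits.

D01A

One's-complement addition (fold any carry out of bit 15 back into bit 0):
  0xA80C + 0x18EF = 0x0C0FB
  0xC0FB + 0xA88A = 0x16985 → wrap carry → 0x6986
  0x6986 + 0x663B = 0x0CFC1
  0xCFC1 + 0x17BE = 0x0E77F
  0xE77F + 0xDCBE = 0x1C43D → wrap carry → 0xC43E
  0xC43E + 0x6BA6 = 0x12FE4 → wrap carry → 0x2FE5
One's-complement sum = 0x2FE5.
Checksum = ~0x2FE5 & 0xFFFF = 0xD01A.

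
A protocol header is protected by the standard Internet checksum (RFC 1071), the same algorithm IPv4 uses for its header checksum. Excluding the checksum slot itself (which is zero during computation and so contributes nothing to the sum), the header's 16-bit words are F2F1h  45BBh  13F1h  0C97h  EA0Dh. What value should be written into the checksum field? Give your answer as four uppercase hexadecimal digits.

BCBC

One's-complement addition (fold any carry out of bit 15 back into bit 0):
  0xF2F1 + 0x45BB = 0x138AC → wrap carry → 0x38AD
  0x38AD + 0x13F1 = 0x04C9E
  0x4C9E + 0x0C97 = 0x05935
  0x5935 + 0xEA0D = 0x14342 → wrap carry → 0x4343
One's-complement sum = 0x4343.
Checksum = ~0x4343 & 0xFFFF = 0xBCBC.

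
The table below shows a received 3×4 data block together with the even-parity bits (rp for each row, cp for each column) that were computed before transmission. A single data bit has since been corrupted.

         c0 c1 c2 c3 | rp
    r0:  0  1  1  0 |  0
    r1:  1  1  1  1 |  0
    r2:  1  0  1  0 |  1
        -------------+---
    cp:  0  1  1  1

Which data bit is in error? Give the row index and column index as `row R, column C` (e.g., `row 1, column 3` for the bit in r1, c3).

Recompute each row's even parity and compare to rp:
  r0: data parity 0, sent rp 0 → ok
  r1: data parity 0, sent rp 0 → ok
  r2: data parity 0, sent rp 1 → mismatch
Recompute each column's even parity and compare to cp:
  c0: data parity 0, sent cp 0 → ok
  c1: data parity 0, sent cp 1 → mismatch
  c2: data parity 1, sent cp 1 → ok
  c3: data parity 1, sent cp 1 → ok
Exactly one row (r2) and one column (c1) fail → the flipped bit is at their intersection.

row 2, column 1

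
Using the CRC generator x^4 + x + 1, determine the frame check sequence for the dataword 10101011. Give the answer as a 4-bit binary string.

1010

Append 4 zeros: 101010110000. Divide by 10011 (XOR where the leading bit is 1):
  pos 0: 10101 XOR 10011 = 00110
  pos 2: 11001 XOR 10011 = 01010
  pos 3: 10101 XOR 10011 = 00110
  pos 5: 11000 XOR 10011 = 01011
  pos 6: 10110 XOR 10011 = 00101
Remainder (last 4 bits) = 1010. This is the CRC / FCS.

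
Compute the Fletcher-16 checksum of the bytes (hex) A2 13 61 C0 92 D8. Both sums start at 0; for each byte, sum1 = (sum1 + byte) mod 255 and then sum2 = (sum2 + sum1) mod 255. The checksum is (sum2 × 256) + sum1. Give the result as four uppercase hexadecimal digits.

Running sums (mod 255):
  after byte 0 (A2): sum1=162, sum2=162
  after byte 1 (13): sum1=181, sum2=88
  after byte 2 (61): sum1=23, sum2=111
  after byte 3 (C0): sum1=215, sum2=71
  after byte 4 (92): sum1=106, sum2=177
  after byte 5 (D8): sum1=67, sum2=244
Checksum = sum2·256 + sum1 = 244·256 + 67 = 62531 = 0xF443.

F443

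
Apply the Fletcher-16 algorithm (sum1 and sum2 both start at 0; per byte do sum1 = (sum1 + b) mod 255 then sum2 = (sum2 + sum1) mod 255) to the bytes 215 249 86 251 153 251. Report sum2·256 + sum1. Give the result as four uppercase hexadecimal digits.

6DB9

Running sums (mod 255):
  after byte 0 (215): sum1=215, sum2=215
  after byte 1 (249): sum1=209, sum2=169
  after byte 2 (86): sum1=40, sum2=209
  after byte 3 (251): sum1=36, sum2=245
  after byte 4 (153): sum1=189, sum2=179
  after byte 5 (251): sum1=185, sum2=109
Checksum = sum2·256 + sum1 = 109·256 + 185 = 28089 = 0x6DB9.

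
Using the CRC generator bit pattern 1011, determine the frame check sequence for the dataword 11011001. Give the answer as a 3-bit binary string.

Append 3 zeros: 11011001000. Divide by 1011 (XOR where the leading bit is 1):
  pos 0: 1101 XOR 1011 = 0110
  pos 1: 1101 XOR 1011 = 0110
  pos 2: 1100 XOR 1011 = 0111
  pos 3: 1110 XOR 1011 = 0101
  pos 4: 1011 XOR 1011 = 0000
Remainder (last 3 bits) = 000. This is the CRC / FCS.

000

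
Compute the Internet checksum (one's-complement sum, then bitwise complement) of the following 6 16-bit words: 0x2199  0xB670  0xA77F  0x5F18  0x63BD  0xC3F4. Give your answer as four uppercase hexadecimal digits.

F9AB

One's-complement addition (fold any carry out of bit 15 back into bit 0):
  0x2199 + 0xB670 = 0x0D809
  0xD809 + 0xA77F = 0x17F88 → wrap carry → 0x7F89
  0x7F89 + 0x5F18 = 0x0DEA1
  0xDEA1 + 0x63BD = 0x1425E → wrap carry → 0x425F
  0x425F + 0xC3F4 = 0x10653 → wrap carry → 0x0654
One's-complement sum = 0x0654.
Checksum = ~0x0654 & 0xFFFF = 0xF9AB.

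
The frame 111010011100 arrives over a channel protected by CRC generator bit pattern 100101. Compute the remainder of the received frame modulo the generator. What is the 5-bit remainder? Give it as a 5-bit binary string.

00100

Modulo-2 division of 111010011100 by 100101:
  pos 0: 111010 XOR 100101 = 011111
  pos 1: 111110 XOR 100101 = 011011
  pos 2: 110111 XOR 100101 = 010010
  pos 3: 100101 XOR 100101 = 000000
Remainder = 00100 (nonzero — an error is detected).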